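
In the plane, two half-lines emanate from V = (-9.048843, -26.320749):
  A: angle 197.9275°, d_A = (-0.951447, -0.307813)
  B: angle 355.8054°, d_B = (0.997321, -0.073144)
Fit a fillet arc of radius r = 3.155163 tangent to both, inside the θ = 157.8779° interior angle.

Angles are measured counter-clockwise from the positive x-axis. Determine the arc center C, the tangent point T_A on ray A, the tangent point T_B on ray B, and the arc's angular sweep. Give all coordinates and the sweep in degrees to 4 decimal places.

center=(-8.6645,-29.5126) T_A=(-9.6357,-26.5106) T_B=(-8.4337,-26.3659) sweep=22.1221

bisector direction at 276.8665° = (0.119556,-0.992828)
center distance |VC| = r/sin(θ/2) = 3.155163/sin(78.9390°) = 3.214885
C = V + |VC|·bis = (-8.6645,-29.5126)
T_A = V + ((C−V)·d_A)·d_A = V + 0.6168·d_A = (-9.6357,-26.5106)
T_B = V + ((C−V)·d_B)·d_B = V + 0.6168·d_B = (-8.4337,-26.3659)
sweep = 180° − θ = 22.1221°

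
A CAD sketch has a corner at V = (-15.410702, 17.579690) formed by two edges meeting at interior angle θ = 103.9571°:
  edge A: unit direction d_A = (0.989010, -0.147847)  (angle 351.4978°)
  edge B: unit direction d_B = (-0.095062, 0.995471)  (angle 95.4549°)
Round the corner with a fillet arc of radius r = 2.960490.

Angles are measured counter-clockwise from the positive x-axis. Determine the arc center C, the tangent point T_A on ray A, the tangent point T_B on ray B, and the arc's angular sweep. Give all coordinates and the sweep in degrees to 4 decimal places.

center=(-12.6837,20.1654) T_A=(-13.1214,17.2375) T_B=(-15.6307,19.8840) sweep=76.0429

bisector direction at 43.4763° = (0.725658,0.688055)
center distance |VC| = r/sin(θ/2) = 2.960490/sin(51.9785°) = 3.758015
C = V + |VC|·bis = (-12.6837,20.1654)
T_A = V + ((C−V)·d_A)·d_A = V + 2.3148·d_A = (-13.1214,17.2375)
T_B = V + ((C−V)·d_B)·d_B = V + 2.3148·d_B = (-15.6307,19.8840)
sweep = 180° − θ = 76.0429°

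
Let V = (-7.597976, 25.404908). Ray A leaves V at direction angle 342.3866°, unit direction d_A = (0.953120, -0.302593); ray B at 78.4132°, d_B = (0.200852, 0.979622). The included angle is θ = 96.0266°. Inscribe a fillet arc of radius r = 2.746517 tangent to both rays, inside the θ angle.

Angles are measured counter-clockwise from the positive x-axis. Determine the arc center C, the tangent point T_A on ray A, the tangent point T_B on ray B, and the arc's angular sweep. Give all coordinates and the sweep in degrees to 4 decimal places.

bisector direction at 30.3999° = (0.862515,0.506032)
center distance |VC| = r/sin(θ/2) = 2.746517/sin(48.0133°) = 3.695031
C = V + |VC|·bis = (-4.4110,27.2747)
T_A = V + ((C−V)·d_A)·d_A = V + 2.4718·d_A = (-5.2420,24.6570)
T_B = V + ((C−V)·d_B)·d_B = V + 2.4718·d_B = (-7.1015,27.8264)
sweep = 180° − θ = 83.9734°

center=(-4.4110,27.2747) T_A=(-5.2420,24.6570) T_B=(-7.1015,27.8264) sweep=83.9734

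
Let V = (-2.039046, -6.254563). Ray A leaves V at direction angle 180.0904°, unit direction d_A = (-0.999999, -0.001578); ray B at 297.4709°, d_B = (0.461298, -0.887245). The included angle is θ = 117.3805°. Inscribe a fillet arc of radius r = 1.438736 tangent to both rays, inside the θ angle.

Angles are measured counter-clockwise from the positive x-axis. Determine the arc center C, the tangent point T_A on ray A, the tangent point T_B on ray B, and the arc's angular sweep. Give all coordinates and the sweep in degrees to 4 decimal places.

center=(-2.9119,-7.6947) T_A=(-2.9141,-6.2559) T_B=(-1.6354,-7.0310) sweep=62.6195

bisector direction at 238.7806° = (-0.518316,-0.855189)
center distance |VC| = r/sin(θ/2) = 1.438736/sin(58.6902°) = 1.683972
C = V + |VC|·bis = (-2.9119,-7.6947)
T_A = V + ((C−V)·d_A)·d_A = V + 0.8751·d_A = (-2.9141,-6.2559)
T_B = V + ((C−V)·d_B)·d_B = V + 0.8751·d_B = (-1.6354,-7.0310)
sweep = 180° − θ = 62.6195°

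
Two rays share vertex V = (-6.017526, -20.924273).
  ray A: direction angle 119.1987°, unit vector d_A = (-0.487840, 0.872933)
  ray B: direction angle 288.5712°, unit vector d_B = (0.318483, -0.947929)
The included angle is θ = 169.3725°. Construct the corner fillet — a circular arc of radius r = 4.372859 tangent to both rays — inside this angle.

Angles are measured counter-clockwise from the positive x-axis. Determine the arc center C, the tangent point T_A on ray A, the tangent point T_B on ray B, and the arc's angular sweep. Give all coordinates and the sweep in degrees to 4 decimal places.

bisector direction at 203.8850° = (-0.914360,-0.404901)
center distance |VC| = r/sin(θ/2) = 4.372859/sin(84.6863°) = 4.391732
C = V + |VC|·bis = (-10.0332,-22.7025)
T_A = V + ((C−V)·d_A)·d_A = V + 0.4067·d_A = (-6.2159,-20.5692)
T_B = V + ((C−V)·d_B)·d_B = V + 0.4067·d_B = (-5.8880,-21.3098)
sweep = 180° − θ = 10.6275°

center=(-10.0332,-22.7025) T_A=(-6.2159,-20.5692) T_B=(-5.8880,-21.3098) sweep=10.6275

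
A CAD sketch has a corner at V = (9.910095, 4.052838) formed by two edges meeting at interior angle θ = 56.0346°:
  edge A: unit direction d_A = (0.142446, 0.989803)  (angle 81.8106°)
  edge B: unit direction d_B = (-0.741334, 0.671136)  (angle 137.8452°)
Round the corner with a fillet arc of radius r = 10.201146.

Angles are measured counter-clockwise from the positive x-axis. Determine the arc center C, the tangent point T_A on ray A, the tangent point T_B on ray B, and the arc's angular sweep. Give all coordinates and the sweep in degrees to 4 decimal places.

bisector direction at 109.8279° = (-0.339196,0.940716)
center distance |VC| = r/sin(θ/2) = 10.201146/sin(28.0173°) = 21.716665
C = V + |VC|·bis = (2.5439,24.4820)
T_A = V + ((C−V)·d_A)·d_A = V + 19.1716·d_A = (12.6410,23.0289)
T_B = V + ((C−V)·d_B)·d_B = V + 19.1716·d_B = (-4.3025,16.9196)
sweep = 180° − θ = 123.9654°

center=(2.5439,24.4820) T_A=(12.6410,23.0289) T_B=(-4.3025,16.9196) sweep=123.9654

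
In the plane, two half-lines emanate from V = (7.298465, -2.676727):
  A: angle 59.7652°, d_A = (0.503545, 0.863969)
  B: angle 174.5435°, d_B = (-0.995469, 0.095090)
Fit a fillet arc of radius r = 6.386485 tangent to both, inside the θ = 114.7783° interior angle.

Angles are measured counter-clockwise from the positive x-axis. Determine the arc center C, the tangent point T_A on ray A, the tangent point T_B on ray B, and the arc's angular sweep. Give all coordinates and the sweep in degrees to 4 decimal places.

center=(3.8382,4.0694) T_A=(9.3560,0.8535) T_B=(3.2309,-2.2882) sweep=65.2217

bisector direction at 117.1543° = (-0.456389,0.889780)
center distance |VC| = r/sin(θ/2) = 6.386485/sin(57.3892°) = 7.581744
C = V + |VC|·bis = (3.8382,4.0694)
T_A = V + ((C−V)·d_A)·d_A = V + 4.0860·d_A = (9.3560,0.8535)
T_B = V + ((C−V)·d_B)·d_B = V + 4.0860·d_B = (3.2309,-2.2882)
sweep = 180° − θ = 65.2217°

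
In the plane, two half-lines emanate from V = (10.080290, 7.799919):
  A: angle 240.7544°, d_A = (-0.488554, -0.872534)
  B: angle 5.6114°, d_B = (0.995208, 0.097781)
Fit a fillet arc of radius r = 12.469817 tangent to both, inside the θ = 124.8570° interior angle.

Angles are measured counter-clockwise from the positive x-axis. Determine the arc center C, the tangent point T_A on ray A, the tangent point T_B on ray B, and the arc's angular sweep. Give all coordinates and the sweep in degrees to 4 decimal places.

center=(17.7796,-3.9735) T_A=(6.8992,2.1187) T_B=(16.5603,8.4366) sweep=55.1430

bisector direction at 303.1829° = (0.547313,-0.836928)
center distance |VC| = r/sin(θ/2) = 12.469817/sin(62.4285°) = 14.067396
C = V + |VC|·bis = (17.7796,-3.9735)
T_A = V + ((C−V)·d_A)·d_A = V + 6.5112·d_A = (6.8992,2.1187)
T_B = V + ((C−V)·d_B)·d_B = V + 6.5112·d_B = (16.5603,8.4366)
sweep = 180° − θ = 55.1430°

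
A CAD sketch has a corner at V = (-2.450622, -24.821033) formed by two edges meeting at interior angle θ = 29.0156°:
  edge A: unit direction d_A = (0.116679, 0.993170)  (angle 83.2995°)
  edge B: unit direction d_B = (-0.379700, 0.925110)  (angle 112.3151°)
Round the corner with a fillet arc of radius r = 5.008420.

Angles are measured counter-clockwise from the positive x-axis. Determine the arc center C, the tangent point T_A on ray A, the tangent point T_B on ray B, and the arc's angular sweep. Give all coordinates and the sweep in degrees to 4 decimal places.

bisector direction at 97.8073° = (-0.135842,0.990731)
center distance |VC| = r/sin(θ/2) = 5.008420/sin(14.5078°) = 19.992751
C = V + |VC|·bis = (-5.1665,-5.0136)
T_A = V + ((C−V)·d_A)·d_A = V + 19.3553·d_A = (-0.1923,-5.5980)
T_B = V + ((C−V)·d_B)·d_B = V + 19.3553·d_B = (-9.7998,-6.9153)
sweep = 180° − θ = 150.9844°

center=(-5.1665,-5.0136) T_A=(-0.1923,-5.5980) T_B=(-9.7998,-6.9153) sweep=150.9844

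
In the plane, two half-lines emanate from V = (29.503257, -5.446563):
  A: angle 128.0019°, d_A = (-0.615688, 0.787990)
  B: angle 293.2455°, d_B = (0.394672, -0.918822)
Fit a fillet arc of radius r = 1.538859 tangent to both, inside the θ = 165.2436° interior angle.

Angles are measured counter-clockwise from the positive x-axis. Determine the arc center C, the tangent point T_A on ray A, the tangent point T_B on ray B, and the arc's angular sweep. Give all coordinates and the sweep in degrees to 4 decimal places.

bisector direction at 210.6237° = (-0.860531,-0.509397)
center distance |VC| = r/sin(θ/2) = 1.538859/sin(82.6218°) = 1.551707
C = V + |VC|·bis = (28.1680,-6.2370)
T_A = V + ((C−V)·d_A)·d_A = V + 0.1993·d_A = (29.3806,-5.2895)
T_B = V + ((C−V)·d_B)·d_B = V + 0.1993·d_B = (29.5819,-5.6297)
sweep = 180° − θ = 14.7564°

center=(28.1680,-6.2370) T_A=(29.3806,-5.2895) T_B=(29.5819,-5.6297) sweep=14.7564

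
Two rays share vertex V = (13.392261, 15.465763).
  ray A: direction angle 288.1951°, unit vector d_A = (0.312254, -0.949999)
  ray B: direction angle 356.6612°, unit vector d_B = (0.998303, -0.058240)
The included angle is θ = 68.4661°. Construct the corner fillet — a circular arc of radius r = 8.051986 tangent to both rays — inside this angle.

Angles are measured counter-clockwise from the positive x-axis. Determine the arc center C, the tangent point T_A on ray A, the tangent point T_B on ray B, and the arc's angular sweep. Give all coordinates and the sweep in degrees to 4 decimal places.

center=(24.7367,6.7383) T_A=(17.0873,4.2240) T_B=(25.2056,14.7766) sweep=111.5339

bisector direction at 322.4282° = (0.792589,-0.609756)
center distance |VC| = r/sin(θ/2) = 8.051986/sin(34.2330°) = 14.313106
C = V + |VC|·bis = (24.7367,6.7383)
T_A = V + ((C−V)·d_A)·d_A = V + 11.8334·d_A = (17.0873,4.2240)
T_B = V + ((C−V)·d_B)·d_B = V + 11.8334·d_B = (25.2056,14.7766)
sweep = 180° − θ = 111.5339°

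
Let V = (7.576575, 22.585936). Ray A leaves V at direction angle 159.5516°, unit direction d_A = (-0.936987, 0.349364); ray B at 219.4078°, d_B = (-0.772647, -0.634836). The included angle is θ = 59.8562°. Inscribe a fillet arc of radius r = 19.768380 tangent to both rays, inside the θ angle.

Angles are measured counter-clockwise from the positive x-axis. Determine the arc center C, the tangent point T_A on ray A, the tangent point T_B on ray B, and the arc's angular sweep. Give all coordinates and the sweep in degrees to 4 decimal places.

bisector direction at 189.4797° = (-0.986344,-0.164698)
center distance |VC| = r/sin(θ/2) = 19.768380/sin(29.9281°) = 39.622913
C = V + |VC|·bis = (-31.5052,16.0601)
T_A = V + ((C−V)·d_A)·d_A = V + 34.3393·d_A = (-24.5989,34.5828)
T_B = V + ((C−V)·d_B)·d_B = V + 34.3393·d_B = (-18.9556,0.7861)
sweep = 180° − θ = 120.1438°

center=(-31.5052,16.0601) T_A=(-24.5989,34.5828) T_B=(-18.9556,0.7861) sweep=120.1438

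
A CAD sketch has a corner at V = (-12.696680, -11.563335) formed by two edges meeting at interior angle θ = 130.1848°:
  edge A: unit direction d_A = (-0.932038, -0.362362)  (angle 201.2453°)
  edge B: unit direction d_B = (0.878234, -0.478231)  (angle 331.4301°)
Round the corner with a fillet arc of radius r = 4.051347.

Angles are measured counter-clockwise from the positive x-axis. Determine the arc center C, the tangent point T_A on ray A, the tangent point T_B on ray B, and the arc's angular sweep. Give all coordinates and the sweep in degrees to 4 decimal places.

center=(-12.9820,-16.0210) T_A=(-14.4501,-12.2450) T_B=(-11.0445,-12.4630) sweep=49.8152

bisector direction at 266.3377° = (-0.063876,-0.997958)
center distance |VC| = r/sin(θ/2) = 4.051347/sin(65.0924°) = 4.466814
C = V + |VC|·bis = (-12.9820,-16.0210)
T_A = V + ((C−V)·d_A)·d_A = V + 1.8812·d_A = (-14.4501,-12.2450)
T_B = V + ((C−V)·d_B)·d_B = V + 1.8812·d_B = (-11.0445,-12.4630)
sweep = 180° − θ = 49.8152°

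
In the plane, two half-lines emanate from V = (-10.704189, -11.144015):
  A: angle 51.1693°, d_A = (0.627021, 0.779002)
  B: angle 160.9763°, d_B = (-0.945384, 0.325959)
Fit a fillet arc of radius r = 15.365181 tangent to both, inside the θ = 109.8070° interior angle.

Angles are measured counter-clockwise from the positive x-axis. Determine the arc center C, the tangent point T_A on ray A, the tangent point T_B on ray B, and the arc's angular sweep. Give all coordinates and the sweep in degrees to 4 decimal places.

center=(-15.9035,6.9015) T_A=(-3.9340,-2.7328) T_B=(-20.9119,-7.6245) sweep=70.1930

bisector direction at 106.0728° = (-0.276859,0.960911)
center distance |VC| = r/sin(θ/2) = 15.365181/sin(54.9035°) = 18.779596
C = V + |VC|·bis = (-15.9035,6.9015)
T_A = V + ((C−V)·d_A)·d_A = V + 10.7974·d_A = (-3.9340,-2.7328)
T_B = V + ((C−V)·d_B)·d_B = V + 10.7974·d_B = (-20.9119,-7.6245)
sweep = 180° − θ = 70.1930°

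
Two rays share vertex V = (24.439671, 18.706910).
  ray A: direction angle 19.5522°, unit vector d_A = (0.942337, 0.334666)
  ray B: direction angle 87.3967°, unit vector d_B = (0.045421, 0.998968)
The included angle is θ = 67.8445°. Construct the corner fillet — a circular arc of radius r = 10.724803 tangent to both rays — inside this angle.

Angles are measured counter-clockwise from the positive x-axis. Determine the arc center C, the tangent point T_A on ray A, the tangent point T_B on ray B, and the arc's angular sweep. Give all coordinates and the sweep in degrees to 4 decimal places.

bisector direction at 53.4744° = (0.595181,0.803592)
center distance |VC| = r/sin(θ/2) = 10.724803/sin(33.9222°) = 19.217756
C = V + |VC|·bis = (35.8777,34.1501)
T_A = V + ((C−V)·d_A)·d_A = V + 15.9468·d_A = (39.4669,24.0438)
T_B = V + ((C−V)·d_B)·d_B = V + 15.9468·d_B = (25.1640,34.6373)
sweep = 180° − θ = 112.1555°

center=(35.8777,34.1501) T_A=(39.4669,24.0438) T_B=(25.1640,34.6373) sweep=112.1555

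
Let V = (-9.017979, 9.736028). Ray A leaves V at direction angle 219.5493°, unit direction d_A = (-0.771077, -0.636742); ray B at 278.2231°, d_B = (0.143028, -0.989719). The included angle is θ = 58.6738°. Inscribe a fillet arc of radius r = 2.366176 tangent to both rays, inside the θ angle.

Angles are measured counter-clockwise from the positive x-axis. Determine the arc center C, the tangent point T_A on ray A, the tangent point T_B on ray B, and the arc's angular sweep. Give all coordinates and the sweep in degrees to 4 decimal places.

center=(-10.7577,5.2308) T_A=(-12.2643,7.0553) T_B=(-8.4158,5.5692) sweep=121.3262

bisector direction at 248.8862° = (-0.360222,-0.932867)
center distance |VC| = r/sin(θ/2) = 2.366176/sin(29.3369°) = 4.829483
C = V + |VC|·bis = (-10.7577,5.2308)
T_A = V + ((C−V)·d_A)·d_A = V + 4.2101·d_A = (-12.2643,7.0553)
T_B = V + ((C−V)·d_B)·d_B = V + 4.2101·d_B = (-8.4158,5.5692)
sweep = 180° − θ = 121.3262°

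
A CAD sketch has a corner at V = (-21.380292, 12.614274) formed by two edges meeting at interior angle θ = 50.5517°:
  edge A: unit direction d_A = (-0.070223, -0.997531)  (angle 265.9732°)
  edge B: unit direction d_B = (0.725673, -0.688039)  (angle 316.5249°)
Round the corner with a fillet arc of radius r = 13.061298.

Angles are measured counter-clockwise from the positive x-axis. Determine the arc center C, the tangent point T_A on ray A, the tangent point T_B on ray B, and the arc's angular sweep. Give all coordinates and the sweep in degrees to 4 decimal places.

bisector direction at 291.2491° = (0.362423,-0.932014)
center distance |VC| = r/sin(θ/2) = 13.061298/sin(25.2758°) = 30.590185
C = V + |VC|·bis = (-10.2937,-15.8962)
T_A = V + ((C−V)·d_A)·d_A = V + 27.6616·d_A = (-23.3228,-14.9790)
T_B = V + ((C−V)·d_B)·d_B = V + 27.6616·d_B = (-1.3070,-6.4180)
sweep = 180° − θ = 129.4483°

center=(-10.2937,-15.8962) T_A=(-23.3228,-14.9790) T_B=(-1.3070,-6.4180) sweep=129.4483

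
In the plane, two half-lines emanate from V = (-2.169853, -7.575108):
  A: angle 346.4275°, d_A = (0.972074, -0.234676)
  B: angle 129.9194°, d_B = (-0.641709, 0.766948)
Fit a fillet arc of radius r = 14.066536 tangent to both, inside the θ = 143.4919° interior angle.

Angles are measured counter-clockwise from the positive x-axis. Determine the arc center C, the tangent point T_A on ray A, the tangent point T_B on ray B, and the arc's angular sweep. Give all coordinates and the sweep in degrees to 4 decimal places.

bisector direction at 58.1735° = (0.527350,0.849648)
center distance |VC| = r/sin(θ/2) = 14.066536/sin(71.7459°) = 14.811916
C = V + |VC|·bis = (5.6412,5.0098)
T_A = V + ((C−V)·d_A)·d_A = V + 4.6396·d_A = (2.3401,-8.6639)
T_B = V + ((C−V)·d_B)·d_B = V + 4.6396·d_B = (-5.1471,-4.0168)
sweep = 180° − θ = 36.5081°

center=(5.6412,5.0098) T_A=(2.3401,-8.6639) T_B=(-5.1471,-4.0168) sweep=36.5081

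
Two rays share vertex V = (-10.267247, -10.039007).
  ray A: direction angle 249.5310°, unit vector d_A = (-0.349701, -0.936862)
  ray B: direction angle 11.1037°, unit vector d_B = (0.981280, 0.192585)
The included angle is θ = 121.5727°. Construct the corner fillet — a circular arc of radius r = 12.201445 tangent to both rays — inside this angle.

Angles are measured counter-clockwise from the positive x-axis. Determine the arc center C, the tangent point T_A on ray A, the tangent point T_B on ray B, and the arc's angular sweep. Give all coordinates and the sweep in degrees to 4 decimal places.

bisector direction at 310.3174° = (0.647021,-0.762472)
center distance |VC| = r/sin(θ/2) = 12.201445/sin(60.7863°) = 13.979564
C = V + |VC|·bis = (-1.2222,-20.6980)
T_A = V + ((C−V)·d_A)·d_A = V + 6.8230·d_A = (-12.6532,-16.4312)
T_B = V + ((C−V)·d_B)·d_B = V + 6.8230·d_B = (-3.5720,-8.7250)
sweep = 180° − θ = 58.4273°

center=(-1.2222,-20.6980) T_A=(-12.6532,-16.4312) T_B=(-3.5720,-8.7250) sweep=58.4273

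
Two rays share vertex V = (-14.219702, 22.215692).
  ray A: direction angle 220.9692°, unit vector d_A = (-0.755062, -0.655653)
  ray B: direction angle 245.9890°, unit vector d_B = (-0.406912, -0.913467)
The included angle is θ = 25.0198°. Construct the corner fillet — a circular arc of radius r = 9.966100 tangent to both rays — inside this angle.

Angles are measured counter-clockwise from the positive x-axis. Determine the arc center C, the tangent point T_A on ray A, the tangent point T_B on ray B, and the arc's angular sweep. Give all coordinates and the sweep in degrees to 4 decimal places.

center=(-41.6009,-14.7596) T_A=(-48.1352,-7.2346) T_B=(-32.4971,-18.8149) sweep=154.9802

bisector direction at 233.4791° = (-0.595116,-0.803640)
center distance |VC| = r/sin(θ/2) = 9.966100/sin(12.5099°) = 46.009778
C = V + |VC|·bis = (-41.6009,-14.7596)
T_A = V + ((C−V)·d_A)·d_A = V + 44.9174·d_A = (-48.1352,-7.2346)
T_B = V + ((C−V)·d_B)·d_B = V + 44.9174·d_B = (-32.4971,-18.8149)
sweep = 180° − θ = 154.9802°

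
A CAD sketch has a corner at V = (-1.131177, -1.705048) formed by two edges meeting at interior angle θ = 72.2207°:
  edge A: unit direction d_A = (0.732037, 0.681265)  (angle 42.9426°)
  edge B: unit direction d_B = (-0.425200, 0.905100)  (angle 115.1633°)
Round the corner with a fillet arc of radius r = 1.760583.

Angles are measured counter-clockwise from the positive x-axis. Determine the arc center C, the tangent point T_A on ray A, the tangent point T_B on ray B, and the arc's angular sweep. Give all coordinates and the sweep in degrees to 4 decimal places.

bisector direction at 79.0530° = (0.189902,0.981803)
center distance |VC| = r/sin(θ/2) = 1.760583/sin(36.1103°) = 2.987369
C = V + |VC|·bis = (-0.5639,1.2280)
T_A = V + ((C−V)·d_A)·d_A = V + 2.4134·d_A = (0.6356,-0.0609)
T_B = V + ((C−V)·d_B)·d_B = V + 2.4134·d_B = (-2.1574,0.4794)
sweep = 180° − θ = 107.7793°

center=(-0.5639,1.2280) T_A=(0.6356,-0.0609) T_B=(-2.1574,0.4794) sweep=107.7793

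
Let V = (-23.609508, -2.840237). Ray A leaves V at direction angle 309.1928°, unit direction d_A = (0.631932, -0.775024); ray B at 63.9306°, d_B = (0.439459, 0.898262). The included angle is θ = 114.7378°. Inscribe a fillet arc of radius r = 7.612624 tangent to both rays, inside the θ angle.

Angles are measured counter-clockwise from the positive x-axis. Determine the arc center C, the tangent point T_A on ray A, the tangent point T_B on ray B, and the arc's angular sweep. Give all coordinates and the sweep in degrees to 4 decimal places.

center=(-14.6293,-1.8073) T_A=(-20.5293,-6.6179) T_B=(-21.4675,1.5382) sweep=65.2622

bisector direction at 6.5617° = (0.993449,0.114273)
center distance |VC| = r/sin(θ/2) = 7.612624/sin(57.3689°) = 9.039405
C = V + |VC|·bis = (-14.6293,-1.8073)
T_A = V + ((C−V)·d_A)·d_A = V + 4.8743·d_A = (-20.5293,-6.6179)
T_B = V + ((C−V)·d_B)·d_B = V + 4.8743·d_B = (-21.4675,1.5382)
sweep = 180° − θ = 65.2622°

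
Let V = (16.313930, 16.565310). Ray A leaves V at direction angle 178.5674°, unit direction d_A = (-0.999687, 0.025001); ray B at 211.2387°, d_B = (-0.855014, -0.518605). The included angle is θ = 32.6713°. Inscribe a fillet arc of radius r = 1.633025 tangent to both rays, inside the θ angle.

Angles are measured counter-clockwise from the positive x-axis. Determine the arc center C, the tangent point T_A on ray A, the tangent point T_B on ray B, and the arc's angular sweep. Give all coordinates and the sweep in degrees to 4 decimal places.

bisector direction at 194.9030° = (-0.966362,-0.257184)
center distance |VC| = r/sin(θ/2) = 1.633025/sin(16.3357°) = 5.806025
C = V + |VC|·bis = (10.7032,15.0721)
T_A = V + ((C−V)·d_A)·d_A = V + 5.5716·d_A = (10.7440,16.7046)
T_B = V + ((C−V)·d_B)·d_B = V + 5.5716·d_B = (11.5501,13.6758)
sweep = 180° − θ = 147.3287°

center=(10.7032,15.0721) T_A=(10.7440,16.7046) T_B=(11.5501,13.6758) sweep=147.3287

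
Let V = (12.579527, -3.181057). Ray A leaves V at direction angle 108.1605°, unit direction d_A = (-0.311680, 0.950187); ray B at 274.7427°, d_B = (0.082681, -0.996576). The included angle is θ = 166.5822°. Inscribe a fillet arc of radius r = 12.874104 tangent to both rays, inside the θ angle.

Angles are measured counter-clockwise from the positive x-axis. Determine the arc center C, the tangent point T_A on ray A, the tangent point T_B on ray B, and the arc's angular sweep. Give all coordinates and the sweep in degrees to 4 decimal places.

bisector direction at 191.4516° = (-0.980093,-0.198540)
center distance |VC| = r/sin(θ/2) = 12.874104/sin(83.2911°) = 12.962867
C = V + |VC|·bis = (-0.1253,-5.7547)
T_A = V + ((C−V)·d_A)·d_A = V + 1.5144·d_A = (12.1075,-1.7421)
T_B = V + ((C−V)·d_B)·d_B = V + 1.5144·d_B = (12.7047,-4.6903)
sweep = 180° − θ = 13.4178°

center=(-0.1253,-5.7547) T_A=(12.1075,-1.7421) T_B=(12.7047,-4.6903) sweep=13.4178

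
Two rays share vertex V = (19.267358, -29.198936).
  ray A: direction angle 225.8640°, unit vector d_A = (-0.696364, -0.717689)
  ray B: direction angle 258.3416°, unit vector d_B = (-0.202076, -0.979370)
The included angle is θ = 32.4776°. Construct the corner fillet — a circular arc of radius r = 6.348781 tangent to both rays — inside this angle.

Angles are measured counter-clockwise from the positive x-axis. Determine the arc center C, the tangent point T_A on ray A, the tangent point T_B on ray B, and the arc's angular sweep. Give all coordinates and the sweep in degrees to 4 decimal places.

bisector direction at 242.1028° = (-0.467887,-0.883788)
center distance |VC| = r/sin(θ/2) = 6.348781/sin(16.2388°) = 22.703299
C = V + |VC|·bis = (8.6448,-49.2639)
T_A = V + ((C−V)·d_A)·d_A = V + 21.7975·d_A = (4.0883,-44.8428)
T_B = V + ((C−V)·d_B)·d_B = V + 21.7975·d_B = (14.8626,-50.5468)
sweep = 180° − θ = 147.5224°

center=(8.6448,-49.2639) T_A=(4.0883,-44.8428) T_B=(14.8626,-50.5468) sweep=147.5224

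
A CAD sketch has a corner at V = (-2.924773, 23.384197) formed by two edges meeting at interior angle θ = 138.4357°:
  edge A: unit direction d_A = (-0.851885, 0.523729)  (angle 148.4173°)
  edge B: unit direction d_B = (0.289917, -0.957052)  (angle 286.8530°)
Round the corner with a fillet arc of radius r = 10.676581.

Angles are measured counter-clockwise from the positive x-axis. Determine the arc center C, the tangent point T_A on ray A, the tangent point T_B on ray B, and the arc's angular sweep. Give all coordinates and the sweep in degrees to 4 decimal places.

bisector direction at 217.6352° = (-0.791915,-0.610631)
center distance |VC| = r/sin(θ/2) = 10.676581/sin(69.2178°) = 11.419582
C = V + |VC|·bis = (-11.9681,16.4110)
T_A = V + ((C−V)·d_A)·d_A = V + 4.0518·d_A = (-6.3765,25.5063)
T_B = V + ((C−V)·d_B)·d_B = V + 4.0518·d_B = (-1.7501,19.5064)
sweep = 180° − θ = 41.5643°

center=(-11.9681,16.4110) T_A=(-6.3765,25.5063) T_B=(-1.7501,19.5064) sweep=41.5643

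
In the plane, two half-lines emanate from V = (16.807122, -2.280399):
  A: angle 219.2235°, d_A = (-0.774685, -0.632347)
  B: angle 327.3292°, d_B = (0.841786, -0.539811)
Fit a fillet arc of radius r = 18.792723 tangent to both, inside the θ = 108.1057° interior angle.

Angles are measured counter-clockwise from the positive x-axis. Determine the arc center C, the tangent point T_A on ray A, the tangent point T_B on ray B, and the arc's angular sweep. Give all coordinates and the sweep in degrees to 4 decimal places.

center=(18.1338,-25.4560) T_A=(6.2503,-10.8975) T_B=(28.2783,-9.6365) sweep=71.8943

bisector direction at 273.2764° = (0.057152,-0.998365)
center distance |VC| = r/sin(θ/2) = 18.792723/sin(54.0528°) = 23.213536
C = V + |VC|·bis = (18.1338,-25.4560)
T_A = V + ((C−V)·d_A)·d_A = V + 13.6272·d_A = (6.2503,-10.8975)
T_B = V + ((C−V)·d_B)·d_B = V + 13.6272·d_B = (28.2783,-9.6365)
sweep = 180° − θ = 71.8943°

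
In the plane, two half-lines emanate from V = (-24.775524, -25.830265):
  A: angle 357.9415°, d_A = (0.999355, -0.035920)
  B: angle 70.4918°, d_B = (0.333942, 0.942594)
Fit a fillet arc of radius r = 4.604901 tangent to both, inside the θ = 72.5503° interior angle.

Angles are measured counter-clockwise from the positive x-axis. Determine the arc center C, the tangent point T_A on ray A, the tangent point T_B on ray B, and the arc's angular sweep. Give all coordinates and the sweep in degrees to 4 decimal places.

bisector direction at 34.2167° = (0.826917,0.562324)
center distance |VC| = r/sin(θ/2) = 4.604901/sin(36.2751°) = 7.782972
C = V + |VC|·bis = (-18.3397,-21.4537)
T_A = V + ((C−V)·d_A)·d_A = V + 6.2745·d_A = (-18.5051,-26.0556)
T_B = V + ((C−V)·d_B)·d_B = V + 6.2745·d_B = (-22.6802,-19.9159)
sweep = 180° − θ = 107.4497°

center=(-18.3397,-21.4537) T_A=(-18.5051,-26.0556) T_B=(-22.6802,-19.9159) sweep=107.4497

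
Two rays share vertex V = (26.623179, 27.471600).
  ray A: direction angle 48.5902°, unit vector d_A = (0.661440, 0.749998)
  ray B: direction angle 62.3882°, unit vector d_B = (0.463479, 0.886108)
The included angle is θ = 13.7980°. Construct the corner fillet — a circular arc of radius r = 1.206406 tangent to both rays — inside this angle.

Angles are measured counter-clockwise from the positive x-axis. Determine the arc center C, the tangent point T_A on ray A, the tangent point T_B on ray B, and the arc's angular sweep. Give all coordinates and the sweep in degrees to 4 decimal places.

center=(32.3134,35.7475) T_A=(33.2182,34.9496) T_B=(31.2444,36.3067) sweep=166.2020

bisector direction at 55.4892° = (0.566562,0.824019)
center distance |VC| = r/sin(θ/2) = 1.206406/sin(6.8990°) = 10.043381
C = V + |VC|·bis = (32.3134,35.7475)
T_A = V + ((C−V)·d_A)·d_A = V + 9.9707·d_A = (33.2182,34.9496)
T_B = V + ((C−V)·d_B)·d_B = V + 9.9707·d_B = (31.2444,36.3067)
sweep = 180° − θ = 166.2020°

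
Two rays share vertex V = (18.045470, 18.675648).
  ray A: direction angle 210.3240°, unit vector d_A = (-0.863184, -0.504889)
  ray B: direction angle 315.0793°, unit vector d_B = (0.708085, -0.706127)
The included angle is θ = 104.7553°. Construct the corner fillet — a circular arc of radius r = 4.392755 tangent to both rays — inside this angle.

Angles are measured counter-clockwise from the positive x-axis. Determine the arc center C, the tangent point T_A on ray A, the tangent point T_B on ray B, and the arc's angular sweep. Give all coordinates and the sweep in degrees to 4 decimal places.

bisector direction at 262.7017° = (-0.127036,-0.991898)
center distance |VC| = r/sin(θ/2) = 4.392755/sin(52.3777°) = 5.546047
C = V + |VC|·bis = (17.3409,13.1745)
T_A = V + ((C−V)·d_A)·d_A = V + 3.3856·d_A = (15.1231,16.9663)
T_B = V + ((C−V)·d_B)·d_B = V + 3.3856·d_B = (20.4428,16.2850)
sweep = 180° − θ = 75.2447°

center=(17.3409,13.1745) T_A=(15.1231,16.9663) T_B=(20.4428,16.2850) sweep=75.2447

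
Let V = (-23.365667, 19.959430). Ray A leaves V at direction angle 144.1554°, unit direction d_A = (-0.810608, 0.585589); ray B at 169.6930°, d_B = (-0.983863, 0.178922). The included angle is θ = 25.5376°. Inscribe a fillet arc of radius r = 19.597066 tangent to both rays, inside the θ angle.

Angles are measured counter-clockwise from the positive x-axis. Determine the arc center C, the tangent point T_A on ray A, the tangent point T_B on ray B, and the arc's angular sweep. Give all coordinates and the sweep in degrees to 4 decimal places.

bisector direction at 156.9242° = (-0.919987,0.391949)
center distance |VC| = r/sin(θ/2) = 19.597066/sin(12.7688°) = 88.667504
C = V + |VC|·bis = (-104.9386,54.7125)
T_A = V + ((C−V)·d_A)·d_A = V + 86.4747·d_A = (-93.4628,70.5981)
T_B = V + ((C−V)·d_B)·d_B = V + 86.4747·d_B = (-108.4450,35.4317)
sweep = 180° − θ = 154.4624°

center=(-104.9386,54.7125) T_A=(-93.4628,70.5981) T_B=(-108.4450,35.4317) sweep=154.4624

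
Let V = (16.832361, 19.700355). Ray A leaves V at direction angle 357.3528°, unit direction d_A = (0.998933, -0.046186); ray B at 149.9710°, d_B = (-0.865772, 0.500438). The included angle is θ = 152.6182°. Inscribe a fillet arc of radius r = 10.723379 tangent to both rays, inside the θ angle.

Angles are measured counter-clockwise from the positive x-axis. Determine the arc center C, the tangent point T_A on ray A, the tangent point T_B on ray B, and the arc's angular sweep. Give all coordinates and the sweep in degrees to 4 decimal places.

bisector direction at 73.6619° = (0.281305,0.959618)
center distance |VC| = r/sin(θ/2) = 10.723379/sin(76.3091°) = 11.036976
C = V + |VC|·bis = (19.9371,30.2916)
T_A = V + ((C−V)·d_A)·d_A = V + 2.6123·d_A = (19.4418,19.5797)
T_B = V + ((C−V)·d_B)·d_B = V + 2.6123·d_B = (14.5707,21.0076)
sweep = 180° − θ = 27.3818°

center=(19.9371,30.2916) T_A=(19.4418,19.5797) T_B=(14.5707,21.0076) sweep=27.3818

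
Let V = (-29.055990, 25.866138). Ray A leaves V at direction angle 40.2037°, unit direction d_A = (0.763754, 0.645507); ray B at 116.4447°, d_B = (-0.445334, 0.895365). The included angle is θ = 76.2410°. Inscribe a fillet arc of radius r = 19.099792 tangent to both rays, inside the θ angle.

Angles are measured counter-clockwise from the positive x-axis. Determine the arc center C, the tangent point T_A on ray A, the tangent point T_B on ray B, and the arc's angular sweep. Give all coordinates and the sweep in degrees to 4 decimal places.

bisector direction at 78.3242° = (0.202374,0.979308)
center distance |VC| = r/sin(θ/2) = 19.099792/sin(38.1205°) = 30.939987
C = V + |VC|·bis = (-22.7946,56.1659)
T_A = V + ((C−V)·d_A)·d_A = V + 24.3409·d_A = (-10.4655,41.5784)
T_B = V + ((C−V)·d_B)·d_B = V + 24.3409·d_B = (-39.8958,47.6601)
sweep = 180° − θ = 103.7590°

center=(-22.7946,56.1659) T_A=(-10.4655,41.5784) T_B=(-39.8958,47.6601) sweep=103.7590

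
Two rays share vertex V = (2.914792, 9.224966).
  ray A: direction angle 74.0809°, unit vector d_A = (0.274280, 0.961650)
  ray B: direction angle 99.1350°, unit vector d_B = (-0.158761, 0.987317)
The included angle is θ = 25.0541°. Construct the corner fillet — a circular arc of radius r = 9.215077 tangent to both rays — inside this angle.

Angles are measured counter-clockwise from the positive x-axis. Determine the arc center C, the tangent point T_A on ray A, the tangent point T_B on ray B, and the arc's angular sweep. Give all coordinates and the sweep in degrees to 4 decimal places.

center=(5.4286,51.6358) T_A=(14.2902,49.1083) T_B=(-3.6696,50.1728) sweep=154.9459

bisector direction at 86.6080° = (0.059168,0.998248)
center distance |VC| = r/sin(θ/2) = 9.215077/sin(12.5270°) = 42.485271
C = V + |VC|·bis = (5.4286,51.6358)
T_A = V + ((C−V)·d_A)·d_A = V + 41.4739·d_A = (14.2902,49.1083)
T_B = V + ((C−V)·d_B)·d_B = V + 41.4739·d_B = (-3.6696,50.1728)
sweep = 180° − θ = 154.9459°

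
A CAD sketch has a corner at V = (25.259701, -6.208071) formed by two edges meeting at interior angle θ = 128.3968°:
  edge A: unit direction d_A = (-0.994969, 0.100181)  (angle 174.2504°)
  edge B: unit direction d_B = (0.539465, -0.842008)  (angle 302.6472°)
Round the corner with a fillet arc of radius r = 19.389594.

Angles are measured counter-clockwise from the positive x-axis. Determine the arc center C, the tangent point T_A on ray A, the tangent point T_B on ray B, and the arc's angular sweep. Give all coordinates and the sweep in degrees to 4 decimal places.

center=(13.9904,-24.5610) T_A=(15.9329,-5.2690) T_B=(30.3166,-14.1010) sweep=51.6032

bisector direction at 238.4488° = (-0.523260,-0.852173)
center distance |VC| = r/sin(θ/2) = 19.389594/sin(64.1984°) = 21.536656
C = V + |VC|·bis = (13.9904,-24.5610)
T_A = V + ((C−V)·d_A)·d_A = V + 9.3740·d_A = (15.9329,-5.2690)
T_B = V + ((C−V)·d_B)·d_B = V + 9.3740·d_B = (30.3166,-14.1010)
sweep = 180° − θ = 51.6032°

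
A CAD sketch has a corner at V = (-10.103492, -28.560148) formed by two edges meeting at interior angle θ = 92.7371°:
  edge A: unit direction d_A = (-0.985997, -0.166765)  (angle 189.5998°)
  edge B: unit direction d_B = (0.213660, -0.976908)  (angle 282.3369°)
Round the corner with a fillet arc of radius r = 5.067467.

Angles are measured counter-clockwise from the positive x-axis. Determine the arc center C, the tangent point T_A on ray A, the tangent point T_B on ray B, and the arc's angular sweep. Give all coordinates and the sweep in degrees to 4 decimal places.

bisector direction at 235.9683° = (-0.559651,-0.828729)
center distance |VC| = r/sin(θ/2) = 5.067467/sin(46.3685°) = 7.001263
C = V + |VC|·bis = (-14.0218,-34.3623)
T_A = V + ((C−V)·d_A)·d_A = V + 4.8310·d_A = (-14.8668,-29.3658)
T_B = V + ((C−V)·d_B)·d_B = V + 4.8310·d_B = (-9.0713,-33.2796)
sweep = 180° − θ = 87.2629°

center=(-14.0218,-34.3623) T_A=(-14.8668,-29.3658) T_B=(-9.0713,-33.2796) sweep=87.2629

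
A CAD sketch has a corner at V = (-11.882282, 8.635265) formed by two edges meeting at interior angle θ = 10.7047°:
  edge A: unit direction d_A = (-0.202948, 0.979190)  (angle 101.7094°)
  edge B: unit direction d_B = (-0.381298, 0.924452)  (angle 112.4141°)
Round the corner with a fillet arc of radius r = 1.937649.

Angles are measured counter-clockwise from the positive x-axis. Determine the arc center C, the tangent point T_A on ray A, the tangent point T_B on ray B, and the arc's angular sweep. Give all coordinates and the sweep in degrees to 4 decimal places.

center=(-17.9769,28.4934) T_A=(-16.0796,28.8866) T_B=(-19.7682,27.7546) sweep=169.2953

bisector direction at 107.0618° = (-0.293402,0.955989)
center distance |VC| = r/sin(θ/2) = 1.937649/sin(5.3524°) = 20.772323
C = V + |VC|·bis = (-17.9769,28.4934)
T_A = V + ((C−V)·d_A)·d_A = V + 20.6818·d_A = (-16.0796,28.8866)
T_B = V + ((C−V)·d_B)·d_B = V + 20.6818·d_B = (-19.7682,27.7546)
sweep = 180° − θ = 169.2953°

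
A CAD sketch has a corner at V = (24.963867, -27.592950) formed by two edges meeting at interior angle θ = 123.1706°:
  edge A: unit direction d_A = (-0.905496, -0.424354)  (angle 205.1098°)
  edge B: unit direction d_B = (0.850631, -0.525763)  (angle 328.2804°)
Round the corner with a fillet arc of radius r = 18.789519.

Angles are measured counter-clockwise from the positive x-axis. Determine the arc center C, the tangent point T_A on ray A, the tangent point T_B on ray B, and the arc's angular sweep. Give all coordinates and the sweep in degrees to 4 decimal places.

center=(23.7323,-48.9206) T_A=(15.7589,-31.9068) T_B=(33.6111,-32.9377) sweep=56.8294

bisector direction at 266.6951° = (-0.057649,-0.998337)
center distance |VC| = r/sin(θ/2) = 18.789519/sin(61.5853°) = 21.363221
C = V + |VC|·bis = (23.7323,-48.9206)
T_A = V + ((C−V)·d_A)·d_A = V + 10.1657·d_A = (15.7589,-31.9068)
T_B = V + ((C−V)·d_B)·d_B = V + 10.1657·d_B = (33.6111,-32.9377)
sweep = 180° − θ = 56.8294°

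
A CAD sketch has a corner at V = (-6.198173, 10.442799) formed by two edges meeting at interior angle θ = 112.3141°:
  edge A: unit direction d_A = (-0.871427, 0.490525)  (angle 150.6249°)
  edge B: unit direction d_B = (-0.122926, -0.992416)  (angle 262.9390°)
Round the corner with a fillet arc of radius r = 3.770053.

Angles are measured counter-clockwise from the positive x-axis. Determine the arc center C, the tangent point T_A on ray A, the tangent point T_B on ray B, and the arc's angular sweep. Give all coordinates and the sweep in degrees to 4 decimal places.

bisector direction at 206.7820° = (-0.892728,-0.450596)
center distance |VC| = r/sin(θ/2) = 3.770053/sin(56.1570°) = 4.539130
C = V + |VC|·bis = (-10.2504,8.3975)
T_A = V + ((C−V)·d_A)·d_A = V + 2.5279·d_A = (-8.4011,11.6828)
T_B = V + ((C−V)·d_B)·d_B = V + 2.5279·d_B = (-6.5089,7.9340)
sweep = 180° − θ = 67.6859°

center=(-10.2504,8.3975) T_A=(-8.4011,11.6828) T_B=(-6.5089,7.9340) sweep=67.6859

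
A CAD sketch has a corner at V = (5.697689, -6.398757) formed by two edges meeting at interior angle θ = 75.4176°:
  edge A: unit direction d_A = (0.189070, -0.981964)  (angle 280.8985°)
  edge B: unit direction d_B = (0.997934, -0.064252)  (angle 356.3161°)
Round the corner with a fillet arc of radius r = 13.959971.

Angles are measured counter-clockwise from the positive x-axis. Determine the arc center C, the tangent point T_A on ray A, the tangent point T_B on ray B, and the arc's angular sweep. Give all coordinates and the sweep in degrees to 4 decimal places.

center=(22.8198,-21.4900) T_A=(9.1116,-24.1294) T_B=(23.7167,-7.5589) sweep=104.5824

bisector direction at 318.6073° = (0.750195,-0.661216)
center distance |VC| = r/sin(θ/2) = 13.959971/sin(37.7088°) = 22.823517
C = V + |VC|·bis = (22.8198,-21.4900)
T_A = V + ((C−V)·d_A)·d_A = V + 18.0564·d_A = (9.1116,-24.1294)
T_B = V + ((C−V)·d_B)·d_B = V + 18.0564·d_B = (23.7167,-7.5589)
sweep = 180° − θ = 104.5824°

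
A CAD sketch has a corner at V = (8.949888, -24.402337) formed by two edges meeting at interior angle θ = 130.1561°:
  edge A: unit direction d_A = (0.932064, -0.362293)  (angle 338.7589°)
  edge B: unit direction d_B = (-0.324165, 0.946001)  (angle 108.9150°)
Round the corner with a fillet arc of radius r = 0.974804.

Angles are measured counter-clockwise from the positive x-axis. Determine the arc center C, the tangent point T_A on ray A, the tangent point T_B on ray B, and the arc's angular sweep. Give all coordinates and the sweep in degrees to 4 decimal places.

center=(9.7252,-23.6579) T_A=(9.3721,-24.5664) T_B=(8.8031,-23.9739) sweep=49.8439

bisector direction at 43.8369° = (0.721314,0.692608)
center distance |VC| = r/sin(θ/2) = 0.974804/sin(65.0781°) = 1.074895
C = V + |VC|·bis = (9.7252,-23.6579)
T_A = V + ((C−V)·d_A)·d_A = V + 0.4529·d_A = (9.3721,-24.5664)
T_B = V + ((C−V)·d_B)·d_B = V + 0.4529·d_B = (8.8031,-23.9739)
sweep = 180° − θ = 49.8439°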